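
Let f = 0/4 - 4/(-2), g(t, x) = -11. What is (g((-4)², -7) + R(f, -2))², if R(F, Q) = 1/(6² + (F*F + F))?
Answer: 212521/1764 ≈ 120.48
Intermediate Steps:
f = 2 (f = 0*(¼) - 4*(-½) = 0 + 2 = 2)
R(F, Q) = 1/(36 + F + F²) (R(F, Q) = 1/(36 + (F² + F)) = 1/(36 + (F + F²)) = 1/(36 + F + F²))
(g((-4)², -7) + R(f, -2))² = (-11 + 1/(36 + 2 + 2²))² = (-11 + 1/(36 + 2 + 4))² = (-11 + 1/42)² = (-461/42)² = 212521/1764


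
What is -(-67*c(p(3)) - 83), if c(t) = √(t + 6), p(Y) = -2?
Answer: 217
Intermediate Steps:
c(t) = √(6 + t)
-(-67*c(p(3)) - 83) = -(-67*√(6 - 2) - 83) = -(-67*√4 - 83) = -(-67*2 - 83) = -(-134 - 83) = -1*(-217) = 217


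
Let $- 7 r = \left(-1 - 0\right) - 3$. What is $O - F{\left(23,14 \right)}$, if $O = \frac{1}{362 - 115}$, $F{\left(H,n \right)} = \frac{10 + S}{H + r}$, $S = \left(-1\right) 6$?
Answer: $- \frac{6751}{40755} \approx -0.16565$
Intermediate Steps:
$S = -6$
$r = \frac{4}{7}$ ($r = - \frac{\left(-1 - 0\right) - 3}{7} = - \frac{\left(-1 + 0\right) - 3}{7} = - \frac{-1 - 3}{7} = \left(- \frac{1}{7}\right) \left(-4\right) = \frac{4}{7} \approx 0.57143$)
$F{\left(H,n \right)} = \frac{4}{\frac{4}{7} + H}$ ($F{\left(H,n \right)} = \frac{10 - 6}{H + \frac{4}{7}} = \frac{4}{\frac{4}{7} + H}$)
$O = \frac{1}{247} \approx 0.0040486$
$O - F{\left(23,14 \right)} = \frac{1}{247} - \frac{28}{4 + 7 \cdot 23} = \frac{1}{247} - \frac{28}{4 + 161} = \frac{1}{247} - \frac{28}{165} = - \frac{6751}{40755}$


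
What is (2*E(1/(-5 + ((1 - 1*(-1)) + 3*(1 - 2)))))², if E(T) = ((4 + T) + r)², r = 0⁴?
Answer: 279841/324 ≈ 863.71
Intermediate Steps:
r = 0
E(T) = (4 + T)² (E(T) = ((4 + T) + 0)² = (4 + T)²)
(2*E(1/(-5 + ((1 - 1*(-1)) + 3*(1 - 2)))))² = (2*(4 + 1/(-5 + ((1 - 1*(-1)) + 3*(1 - 2))))²)² = (2*(4 + 1/(-5 + ((1 + 1) + 3*(-1))))²)² = (2*(4 + 1/(-5 + (2 - 3)))²)² = (2*(4 + 1/(-5 - 1))²)² = (2*(4 + 1/(-6))²)² = (2*(4 - ⅙)²)² = (2*(23/6)²)² = (2*(529/36))² = (529/18)² = 279841/324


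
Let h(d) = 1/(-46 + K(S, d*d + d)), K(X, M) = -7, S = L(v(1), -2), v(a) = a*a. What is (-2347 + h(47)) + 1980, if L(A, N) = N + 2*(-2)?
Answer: -19452/53 ≈ -367.02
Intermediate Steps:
v(a) = a²
L(A, N) = -4 + N (L(A, N) = N - 4 = -4 + N)
S = -6 (S = -4 - 2 = -6)
h(d) = -1/53 (h(d) = 1/(-46 - 7) = 1/(-53) = -1/53)
(-2347 + h(47)) + 1980 = (-2347 - 1/53) + 1980 = -124392/53 + 1980 = -19452/53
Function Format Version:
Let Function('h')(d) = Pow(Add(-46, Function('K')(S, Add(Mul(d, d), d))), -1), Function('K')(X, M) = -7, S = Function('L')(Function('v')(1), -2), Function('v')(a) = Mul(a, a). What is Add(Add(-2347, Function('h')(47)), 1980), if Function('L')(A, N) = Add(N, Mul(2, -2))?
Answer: Rational(-19452, 53) ≈ -367.02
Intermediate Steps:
Function('v')(a) = Pow(a, 2)
Function('L')(A, N) = Add(-4, N) (Function('L')(A, N) = Add(N, -4) = Add(-4, N))
S = -6 (S = Add(-4, -2) = -6)
Function('h')(d) = Rational(-1, 53) (Function('h')(d) = Pow(Add(-46, -7), -1) = Pow(-53, -1) = Rational(-1, 53))
Add(Add(-2347, Function('h')(47)), 1980) = Add(Add(-2347, Rational(-1, 53)), 1980) = Add(Rational(-124392, 53), 1980) = Rational(-19452, 53)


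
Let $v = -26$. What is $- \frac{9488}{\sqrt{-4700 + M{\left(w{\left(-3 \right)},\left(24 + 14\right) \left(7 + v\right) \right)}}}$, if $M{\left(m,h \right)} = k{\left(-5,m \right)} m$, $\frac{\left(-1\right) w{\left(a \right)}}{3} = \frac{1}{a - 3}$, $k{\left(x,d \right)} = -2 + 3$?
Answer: $\frac{9488 i \sqrt{18798}}{9399} \approx 138.4 i$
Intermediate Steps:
$k{\left(x,d \right)} = 1$
$w{\left(a \right)} = - \frac{3}{-3 + a}$ ($w{\left(a \right)} = - \frac{3}{a - 3} = - \frac{3}{-3 + a}$)
$M{\left(m,h \right)} = m$ ($M{\left(m,h \right)} = 1 m = m$)
$- \frac{9488}{\sqrt{-4700 + M{\left(w{\left(-3 \right)},\left(24 + 14\right) \left(7 + v\right) \right)}}} = - \frac{9488}{\sqrt{-4700 - \frac{3}{-3 - 3}}} = - \frac{9488}{\sqrt{-4700 - \frac{3}{-6}}} = - \frac{9488}{\sqrt{-4700 - - \frac{1}{2}}} = - \frac{9488}{\sqrt{-4700 + \frac{1}{2}}} = - \frac{9488}{\sqrt{- \frac{9399}{2}}} = - \frac{9488}{\frac{1}{2} i \sqrt{18798}} = - 9488 \left(- \frac{i \sqrt{18798}}{9399}\right) = \frac{9488 i \sqrt{18798}}{9399}$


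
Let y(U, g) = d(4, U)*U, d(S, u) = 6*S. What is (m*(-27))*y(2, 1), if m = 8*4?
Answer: -41472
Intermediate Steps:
m = 32
y(U, g) = 24*U (y(U, g) = (6*4)*U = 24*U)
(m*(-27))*y(2, 1) = (32*(-27))*(24*2) = -864*48 = -41472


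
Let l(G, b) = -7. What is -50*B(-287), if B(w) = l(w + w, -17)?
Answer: 350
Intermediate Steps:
B(w) = -7
-50*B(-287) = -50*(-7) = 350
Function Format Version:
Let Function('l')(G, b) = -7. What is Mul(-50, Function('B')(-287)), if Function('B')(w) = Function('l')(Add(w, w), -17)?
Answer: 350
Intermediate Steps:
Function('B')(w) = -7
Mul(-50, Function('B')(-287)) = Mul(-50, -7) = 350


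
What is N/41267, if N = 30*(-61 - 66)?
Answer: -3810/41267 ≈ -0.092326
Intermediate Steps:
N = -3810 (N = 30*(-127) = -3810)
N/41267 = -3810/41267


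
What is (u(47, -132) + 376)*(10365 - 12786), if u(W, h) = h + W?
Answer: -704511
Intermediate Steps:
u(W, h) = W + h
(u(47, -132) + 376)*(10365 - 12786) = ((47 - 132) + 376)*(10365 - 12786) = (-85 + 376)*(-2421) = 291*(-2421) = -704511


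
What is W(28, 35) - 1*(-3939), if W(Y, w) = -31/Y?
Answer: 110261/28 ≈ 3937.9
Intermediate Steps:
W(28, 35) - 1*(-3939) = -31/28 - 1*(-3939) = -31*1/28 + 3939 = -31/28 + 3939 = 110261/28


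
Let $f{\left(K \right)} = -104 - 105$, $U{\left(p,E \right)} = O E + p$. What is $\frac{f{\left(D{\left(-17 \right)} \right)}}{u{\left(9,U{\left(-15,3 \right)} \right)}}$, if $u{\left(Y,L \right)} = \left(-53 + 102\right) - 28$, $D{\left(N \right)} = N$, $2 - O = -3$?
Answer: $- \frac{209}{21} \approx -9.9524$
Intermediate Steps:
$O = 5$ ($O = 2 - -3 = 2 + 3 = 5$)
$U{\left(p,E \right)} = p + 5 E$ ($U{\left(p,E \right)} = 5 E + p = p + 5 E$)
$f{\left(K \right)} = -209$
$u{\left(Y,L \right)} = 21$ ($u{\left(Y,L \right)} = 49 - 28 = 21$)
$\frac{f{\left(D{\left(-17 \right)} \right)}}{u{\left(9,U{\left(-15,3 \right)} \right)}} = - \frac{209}{21}$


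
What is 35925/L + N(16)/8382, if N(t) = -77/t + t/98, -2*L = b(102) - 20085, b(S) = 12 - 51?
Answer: 13113557245/3673461792 ≈ 3.5698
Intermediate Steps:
b(S) = -39
L = 10062 (L = -(-39 - 20085)/2 = -½*(-20124) = 10062)
N(t) = -77/t + t/98 (N(t) = -77/t + t*(1/98) = -77/t + t/98)
35925/L + N(16)/8382 = 35925/10062 + (-77/16 + (1/98)*16)/8382 = 35925*(1/10062) + (-77*1/16 + 8/49)*(1/8382) = 11975/3354 + (-77/16 + 8/49)*(1/8382) = 11975/3354 - 3645/784*1/8382 = 11975/3354 - 1215/2190496 = 13113557245/3673461792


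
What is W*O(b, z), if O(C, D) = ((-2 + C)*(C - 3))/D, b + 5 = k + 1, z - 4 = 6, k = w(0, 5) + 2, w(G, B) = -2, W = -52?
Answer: -1092/5 ≈ -218.40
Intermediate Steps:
k = 0 (k = -2 + 2 = 0)
z = 10 (z = 4 + 6 = 10)
b = -4 (b = -5 + (0 + 1) = -5 + 1 = -4)
O(C, D) = (-3 + C)*(-2 + C)/D (O(C, D) = ((-2 + C)*(-3 + C))/D = ((-3 + C)*(-2 + C))/D = (-3 + C)*(-2 + C)/D)
W*O(b, z) = -52*(6 + (-4)**2 - 5*(-4))/10 = -26*(6 + 16 + 20)/5 = -26*42/5 = -52*21/5 = -1092/5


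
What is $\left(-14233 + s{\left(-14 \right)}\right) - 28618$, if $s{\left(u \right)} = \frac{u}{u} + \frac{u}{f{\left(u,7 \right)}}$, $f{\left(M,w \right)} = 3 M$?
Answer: $- \frac{128549}{3} \approx -42850.0$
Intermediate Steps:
$s{\left(u \right)} = \frac{4}{3}$ ($s{\left(u \right)} = \frac{u}{u} + \frac{u}{3 u} = 1 + u \frac{1}{3 u} = 1 + \frac{1}{3} = \frac{4}{3}$)
$\left(-14233 + s{\left(-14 \right)}\right) - 28618 = \left(-14233 + \frac{4}{3}\right) - 28618 = - \frac{42695}{3} - 28618 = - \frac{128549}{3}$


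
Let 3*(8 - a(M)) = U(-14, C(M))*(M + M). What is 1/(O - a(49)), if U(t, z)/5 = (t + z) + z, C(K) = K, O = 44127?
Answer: 1/57839 ≈ 1.7289e-5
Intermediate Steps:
U(t, z) = 5*t + 10*z (U(t, z) = 5*((t + z) + z) = 5*(t + 2*z) = 5*t + 10*z)
a(M) = 8 - 2*M*(-70 + 10*M)/3 (a(M) = 8 - (5*(-14) + 10*M)*(M + M)/3 = 8 - (-70 + 10*M)*2*M/3 = 8 - 2*M*(-70 + 10*M)/3)
1/(O - a(49)) = 1/(44127 - (8 - 20/3*49*(-7 + 49))) = 1/(44127 - (8 - 20/3*49*42)) = 1/(44127 - (8 - 13720)) = 1/(44127 - 1*(-13712)) = 1/(44127 + 13712) = 1/57839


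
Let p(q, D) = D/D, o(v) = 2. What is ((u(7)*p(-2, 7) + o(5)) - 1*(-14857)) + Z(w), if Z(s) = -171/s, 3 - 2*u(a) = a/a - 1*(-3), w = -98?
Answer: 728152/49 ≈ 14860.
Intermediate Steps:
p(q, D) = 1
u(a) = -½ (u(a) = 3/2 - (a/a - 1*(-3))/2 = 3/2 - (1 + 3)/2 = 3/2 - ½*4 = 3/2 - 2 = -½)
((u(7)*p(-2, 7) + o(5)) - 1*(-14857)) + Z(w) = ((-½*1 + 2) - 1*(-14857)) - 171/(-98) = ((-½ + 2) + 14857) - 171*(-1/98) = (3/2 + 14857) + 171/98 = 29717/2 + 171/98 = 728152/49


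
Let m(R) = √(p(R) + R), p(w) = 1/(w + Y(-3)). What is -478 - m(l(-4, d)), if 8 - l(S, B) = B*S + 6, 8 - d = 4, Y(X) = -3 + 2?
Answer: -478 - √5219/17 ≈ -482.25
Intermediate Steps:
Y(X) = -1
d = 4 (d = 8 - 1*4 = 8 - 4 = 4)
l(S, B) = 2 - B*S (l(S, B) = 8 - (B*S + 6) = 8 - (6 + B*S) = 8 + (-6 - B*S) = 2 - B*S)
p(w) = 1/(-1 + w) (p(w) = 1/(w - 1) = 1/(-1 + w))
m(R) = √(R + 1/(-1 + R)) (m(R) = √(1/(-1 + R) + R) = √(R + 1/(-1 + R)))
-478 - m(l(-4, d)) = -478 - √((1 + (2 - 1*4*(-4))*(-1 + (2 - 1*4*(-4))))/(-1 + (2 - 1*4*(-4)))) = -478 - √((1 + (2 + 16)*(-1 + (2 + 16)))/(-1 + (2 + 16))) = -478 - √((1 + 18*(-1 + 18))/(-1 + 18)) = -478 - √((1 + 18*17)/17) = -478 - √((1 + 306)/17) = -478 - √((1/17)*307) = -478 - √(307/17) = -478 - √5219/17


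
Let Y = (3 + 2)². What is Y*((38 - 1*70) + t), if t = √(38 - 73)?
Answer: -800 + 25*I*√35 ≈ -800.0 + 147.9*I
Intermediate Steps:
Y = 25 (Y = 5² = 25)
t = I*√35 (t = √(-35) = I*√35 ≈ 5.9161*I)
Y*((38 - 1*70) + t) = 25*((38 - 1*70) + I*√35) = 25*((38 - 70) + I*√35) = 25*(-32 + I*√35) = -800 + 25*I*√35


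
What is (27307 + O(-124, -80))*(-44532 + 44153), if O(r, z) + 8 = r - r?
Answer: -10346321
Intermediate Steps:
O(r, z) = -8 (O(r, z) = -8 + (r - r) = -8 + 0 = -8)
(27307 + O(-124, -80))*(-44532 + 44153) = (27307 - 8)*(-44532 + 44153) = 27299*(-379) = -10346321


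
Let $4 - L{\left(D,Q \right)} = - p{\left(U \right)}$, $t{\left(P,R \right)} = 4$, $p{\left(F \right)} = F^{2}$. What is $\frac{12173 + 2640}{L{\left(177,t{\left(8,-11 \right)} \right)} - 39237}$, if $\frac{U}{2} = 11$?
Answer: $- \frac{14813}{38749} \approx -0.38228$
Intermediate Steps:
$U = 22$ ($U = 2 \cdot 11 = 22$)
$L{\left(D,Q \right)} = 488$ ($L{\left(D,Q \right)} = 4 - - 22^{2} = 4 - \left(-1\right) 484 = 4 - -484 = 4 + 484 = 488$)
$\frac{12173 + 2640}{L{\left(177,t{\left(8,-11 \right)} \right)} - 39237} = \frac{12173 + 2640}{488 - 39237} = \frac{14813}{-38749} = 14813 \left(- \frac{1}{38749}\right) = - \frac{14813}{38749}$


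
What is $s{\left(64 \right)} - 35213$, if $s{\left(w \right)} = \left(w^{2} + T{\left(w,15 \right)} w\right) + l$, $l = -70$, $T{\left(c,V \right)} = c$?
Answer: $-27091$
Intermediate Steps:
$s{\left(w \right)} = -70 + 2 w^{2}$ ($s{\left(w \right)} = \left(w^{2} + w w\right) - 70 = \left(w^{2} + w^{2}\right) - 70 = 2 w^{2} - 70 = -70 + 2 w^{2}$)
$s{\left(64 \right)} - 35213 = \left(-70 + 2 \cdot 64^{2}\right) - 35213 = \left(-70 + 2 \cdot 4096\right) - 35213 = \left(-70 + 8192\right) - 35213 = 8122 - 35213 = -27091$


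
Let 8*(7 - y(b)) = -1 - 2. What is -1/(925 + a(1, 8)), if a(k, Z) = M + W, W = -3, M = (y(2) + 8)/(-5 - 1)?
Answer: -16/14711 ≈ -0.0010876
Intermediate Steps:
y(b) = 59/8 (y(b) = 7 - (-1 - 2)/8 = 7 - ⅛*(-3) = 7 + 3/8 = 59/8)
M = -41/16 (M = (59/8 + 8)/(-5 - 1) = (123/8)/(-6) = (123/8)*(-⅙) = -41/16 ≈ -2.5625)
a(k, Z) = -89/16 (a(k, Z) = -41/16 - 3 = -89/16)
-1/(925 + a(1, 8)) = -1/(925 - 89/16) = -1/14711/16 = -1*16/14711 = -16/14711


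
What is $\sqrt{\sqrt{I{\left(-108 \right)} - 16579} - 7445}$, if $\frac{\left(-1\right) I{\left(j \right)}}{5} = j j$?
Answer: $\sqrt{-7445 + 11 i \sqrt{619}} \approx 1.586 + 86.299 i$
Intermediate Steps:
$I{\left(j \right)} = - 5 j^{2}$ ($I{\left(j \right)} = - 5 j j = - 5 j^{2}$)
$\sqrt{\sqrt{I{\left(-108 \right)} - 16579} - 7445} = \sqrt{\sqrt{- 5 \left(-108\right)^{2} - 16579} - 7445} = \sqrt{\sqrt{\left(-5\right) 11664 - 16579} - 7445} = \sqrt{\sqrt{-58320 - 16579} - 7445} = \sqrt{\sqrt{-74899} - 7445} = \sqrt{11 i \sqrt{619} - 7445} = \sqrt{-7445 + 11 i \sqrt{619}}$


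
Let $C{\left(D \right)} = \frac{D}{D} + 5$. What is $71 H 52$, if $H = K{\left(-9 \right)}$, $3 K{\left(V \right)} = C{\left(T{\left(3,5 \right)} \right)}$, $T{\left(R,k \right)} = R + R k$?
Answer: $7384$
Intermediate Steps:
$C{\left(D \right)} = 6$ ($C{\left(D \right)} = 1 + 5 = 6$)
$K{\left(V \right)} = 2$ ($K{\left(V \right)} = \frac{1}{3} \cdot 6 = 2$)
$H = 2$
$71 H 52 = 71 \cdot 2 \cdot 52 = 142 \cdot 52 = 7384$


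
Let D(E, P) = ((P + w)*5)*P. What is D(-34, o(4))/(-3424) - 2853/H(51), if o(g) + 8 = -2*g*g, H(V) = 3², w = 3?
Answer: -136601/428 ≈ -319.16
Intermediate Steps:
H(V) = 9
o(g) = -8 - 2*g² (o(g) = -8 - 2*g*g = -8 - 2*g²)
D(E, P) = P*(15 + 5*P) (D(E, P) = ((P + 3)*5)*P = ((3 + P)*5)*P = (15 + 5*P)*P = P*(15 + 5*P))
D(-34, o(4))/(-3424) - 2853/H(51) = (5*(-8 - 2*4²)*(3 + (-8 - 2*4²)))/(-3424) - 2853/9 = (5*(-8 - 2*16)*(3 + (-8 - 2*16)))*(-1/3424) - 2853*⅑ = (5*(-8 - 32)*(3 + (-8 - 32)))*(-1/3424) - 317 = (5*(-40)*(3 - 40))*(-1/3424) - 317 = (5*(-40)*(-37))*(-1/3424) - 317 = 7400*(-1/3424) - 317 = -925/428 - 317 = -136601/428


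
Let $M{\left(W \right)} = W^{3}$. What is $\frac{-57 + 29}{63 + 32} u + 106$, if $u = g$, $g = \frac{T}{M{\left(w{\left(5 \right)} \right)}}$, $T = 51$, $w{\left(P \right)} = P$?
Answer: $\frac{1257322}{11875} \approx 105.88$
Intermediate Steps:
$g = \frac{51}{125}$ ($g = \frac{51}{5^{3}} = \frac{51}{125} \approx 0.408$)
$u = \frac{51}{125} \approx 0.408$
$\frac{-57 + 29}{63 + 32} u + 106 = \frac{-57 + 29}{63 + 32} \cdot \frac{51}{125} + 106 = - \frac{28}{95} \cdot \frac{51}{125} + 106 = \left(-28\right) \frac{1}{95} \cdot \frac{51}{125} + 106 = \left(- \frac{28}{95}\right) \frac{51}{125} + 106 = - \frac{1428}{11875} + 106 = \frac{1257322}{11875}$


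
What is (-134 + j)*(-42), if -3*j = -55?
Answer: 4858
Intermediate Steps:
j = 55/3 (j = -⅓*(-55) = 55/3 ≈ 18.333)
(-134 + j)*(-42) = (-134 + 55/3)*(-42) = -347/3*(-42) = 4858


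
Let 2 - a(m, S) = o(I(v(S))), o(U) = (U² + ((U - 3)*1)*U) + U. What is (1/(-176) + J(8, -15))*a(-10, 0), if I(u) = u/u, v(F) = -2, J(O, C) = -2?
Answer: -353/88 ≈ -4.0114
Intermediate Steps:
I(u) = 1
o(U) = U + U² + U*(-3 + U) (o(U) = (U² + ((-3 + U)*1)*U) + U = (U² + (-3 + U)*U) + U = (U² + U*(-3 + U)) + U = U + U² + U*(-3 + U))
a(m, S) = 2 (a(m, S) = 2 - 2*(-1 + 1) = 2 - 2*0 = 2 - 1*0 = 2 + 0 = 2)
(1/(-176) + J(8, -15))*a(-10, 0) = (1/(-176) - 2)*2 = (-1/176 - 2)*2 = -353/176*2 = -353/88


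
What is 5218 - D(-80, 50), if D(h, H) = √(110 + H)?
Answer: 5218 - 4*√10 ≈ 5205.4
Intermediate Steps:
5218 - D(-80, 50) = 5218 - √(110 + 50) = 5218 - √160 = 5218 - 4*√10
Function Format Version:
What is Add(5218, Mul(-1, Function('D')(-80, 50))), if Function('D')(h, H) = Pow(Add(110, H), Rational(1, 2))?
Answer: Add(5218, Mul(-4, Pow(10, Rational(1, 2)))) ≈ 5205.4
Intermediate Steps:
Add(5218, Mul(-1, Function('D')(-80, 50))) = Add(5218, Mul(-1, Pow(Add(110, 50), Rational(1, 2)))) = Add(5218, Mul(-1, Pow(160, Rational(1, 2)))) = Add(5218, Mul(-1, Mul(4, Pow(10, Rational(1, 2))))) = Add(5218, Mul(-4, Pow(10, Rational(1, 2))))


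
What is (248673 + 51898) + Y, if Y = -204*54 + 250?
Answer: 289805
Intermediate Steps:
Y = -10766 (Y = -11016 + 250 = -10766)
(248673 + 51898) + Y = (248673 + 51898) - 10766 = 300571 - 10766 = 289805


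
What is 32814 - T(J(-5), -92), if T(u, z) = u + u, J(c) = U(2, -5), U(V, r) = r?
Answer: 32824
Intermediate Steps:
J(c) = -5
T(u, z) = 2*u
32814 - T(J(-5), -92) = 32814 - 2*(-5) = 32814 - 1*(-10) = 32814 + 10 = 32824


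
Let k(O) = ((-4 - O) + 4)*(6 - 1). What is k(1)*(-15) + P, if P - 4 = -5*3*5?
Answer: 4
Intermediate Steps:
k(O) = -5*O (k(O) = -O*5 = -5*O)
P = -71 (P = 4 - 5*3*5 = 4 - 15*5 = 4 - 75 = -71)
k(1)*(-15) + P = -5*1*(-15) - 71 = -5*(-15) - 71 = 75 - 71 = 4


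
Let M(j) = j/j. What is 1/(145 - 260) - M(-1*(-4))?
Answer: -116/115 ≈ -1.0087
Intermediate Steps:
M(j) = 1
1/(145 - 260) - M(-1*(-4)) = 1/(145 - 260) - 1*1 = 1/(-115) - 1 = -1/115 - 1 = -116/115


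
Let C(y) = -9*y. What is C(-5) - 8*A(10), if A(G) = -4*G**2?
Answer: 3245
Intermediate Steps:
C(-5) - 8*A(10) = -9*(-5) - (-32)*10**2 = 45 - (-32)*100 = 45 - 8*(-400) = 45 + 3200 = 3245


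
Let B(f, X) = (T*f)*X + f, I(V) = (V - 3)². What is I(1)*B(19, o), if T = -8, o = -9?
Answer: 5548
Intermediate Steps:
I(V) = (-3 + V)²
B(f, X) = f - 8*X*f (B(f, X) = (-8*f)*X + f = -8*X*f + f = f - 8*X*f)
I(1)*B(19, o) = (-3 + 1)²*(19*(1 - 8*(-9))) = (-2)²*(19*(1 + 72)) = 4*(19*73) = 4*1387 = 5548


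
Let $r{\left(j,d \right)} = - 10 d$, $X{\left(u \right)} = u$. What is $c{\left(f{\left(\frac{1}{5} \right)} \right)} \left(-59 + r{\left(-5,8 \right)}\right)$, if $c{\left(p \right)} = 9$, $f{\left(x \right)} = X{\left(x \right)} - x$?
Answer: $-1251$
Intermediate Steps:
$f{\left(x \right)} = 0$ ($f{\left(x \right)} = x - x = 0$)
$c{\left(f{\left(\frac{1}{5} \right)} \right)} \left(-59 + r{\left(-5,8 \right)}\right) = 9 \left(-59 - 80\right) = 9 \left(-139\right) = -1251$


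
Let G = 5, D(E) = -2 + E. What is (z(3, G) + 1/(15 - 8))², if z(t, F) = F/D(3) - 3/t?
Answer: 841/49 ≈ 17.163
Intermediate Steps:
z(t, F) = F - 3/t (z(t, F) = F/(-2 + 3) - 3/t = F/1 - 3/t = F*1 - 3/t = F - 3/t)
(z(3, G) + 1/(15 - 8))² = ((5 - 3/3) + 1/(15 - 8))² = ((5 - 3*⅓) + 1/7)² = ((5 - 1) + ⅐)² = (4 + ⅐)² = (29/7)² = 841/49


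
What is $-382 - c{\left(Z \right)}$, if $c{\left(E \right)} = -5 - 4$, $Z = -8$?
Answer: $-373$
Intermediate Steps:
$c{\left(E \right)} = -9$
$-382 - c{\left(Z \right)} = -382 - -9 = -382 + 9 = -373$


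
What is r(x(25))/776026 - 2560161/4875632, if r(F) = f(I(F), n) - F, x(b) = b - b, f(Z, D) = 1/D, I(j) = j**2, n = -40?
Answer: -620859881899/1182380374510 ≈ -0.52509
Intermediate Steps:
x(b) = 0
r(F) = -1/40 - F (r(F) = 1/(-40) - F = -1/40 - F)
r(x(25))/776026 - 2560161/4875632 = (-1/40 - 1*0)/776026 - 2560161/4875632 = (-1/40 + 0)*(1/776026) - 2560161*1/4875632 = -1/40*1/776026 - 2560161/4875632 = -1/31041040 - 2560161/4875632 = -620859881899/1182380374510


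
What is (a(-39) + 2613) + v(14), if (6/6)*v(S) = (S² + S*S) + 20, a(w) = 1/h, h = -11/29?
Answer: 33246/11 ≈ 3022.4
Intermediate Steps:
h = -11/29 (h = -11*1/29 = -11/29 ≈ -0.37931)
a(w) = -29/11 (a(w) = 1/(-11/29) = -29/11)
v(S) = 20 + 2*S² (v(S) = (S² + S*S) + 20 = (S² + S²) + 20 = 2*S² + 20 = 20 + 2*S²)
(a(-39) + 2613) + v(14) = (-29/11 + 2613) + (20 + 2*14²) = 28714/11 + (20 + 2*196) = 28714/11 + (20 + 392) = 28714/11 + 412 = 33246/11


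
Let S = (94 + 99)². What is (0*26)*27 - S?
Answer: -37249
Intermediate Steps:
S = 37249 (S = 193² = 37249)
(0*26)*27 - S = (0*26)*27 - 1*37249 = 0*27 - 37249 = 0 - 37249 = -37249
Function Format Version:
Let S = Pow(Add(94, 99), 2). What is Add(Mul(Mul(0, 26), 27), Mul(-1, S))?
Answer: -37249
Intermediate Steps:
S = 37249 (S = Pow(193, 2) = 37249)
Add(Mul(Mul(0, 26), 27), Mul(-1, S)) = Add(Mul(Mul(0, 26), 27), Mul(-1, 37249)) = Add(Mul(0, 27), -37249) = Add(0, -37249) = -37249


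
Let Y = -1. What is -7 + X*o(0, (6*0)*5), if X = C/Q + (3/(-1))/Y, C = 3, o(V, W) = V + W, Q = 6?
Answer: -7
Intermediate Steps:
X = 7/2 (X = 3/6 + (3/(-1))/(-1) = 3*(⅙) + (3*(-1))*(-1) = ½ - 3*(-1) = ½ + 3 = 7/2 ≈ 3.5000)
-7 + X*o(0, (6*0)*5) = -7 + 7*(0 + (6*0)*5)/2 = -7 + 7*(0 + 0*5)/2 = -7 + 7*(0 + 0)/2 = -7 + (7/2)*0 = -7 + 0 = -7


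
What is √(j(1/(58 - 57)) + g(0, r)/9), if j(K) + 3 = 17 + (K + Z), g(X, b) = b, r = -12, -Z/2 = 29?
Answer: I*√399/3 ≈ 6.6583*I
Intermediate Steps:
Z = -58 (Z = -2*29 = -58)
j(K) = -44 + K (j(K) = -3 + (17 + (K - 58)) = -3 + (17 + (-58 + K)) = -3 + (-41 + K) = -44 + K)
√(j(1/(58 - 57)) + g(0, r)/9) = √((-44 + 1/(58 - 57)) - 12/9) = √((-44 + 1/1) - 12*⅑) = √((-44 + 1) - 4/3) = √(-43 - 4/3) = √(-133/3) = I*√399/3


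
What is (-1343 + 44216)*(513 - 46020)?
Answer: -1951021611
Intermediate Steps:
(-1343 + 44216)*(513 - 46020) = 42873*(-45507) = -1951021611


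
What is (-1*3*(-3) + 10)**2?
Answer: 361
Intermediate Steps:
(-1*3*(-3) + 10)**2 = (-3*(-3) + 10)**2 = (9 + 10)**2 = 19**2 = 361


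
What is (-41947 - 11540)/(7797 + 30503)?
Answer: -53487/38300 ≈ -1.3965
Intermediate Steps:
(-41947 - 11540)/(7797 + 30503) = -53487/38300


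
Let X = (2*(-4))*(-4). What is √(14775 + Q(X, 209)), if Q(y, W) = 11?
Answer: √14786 ≈ 121.60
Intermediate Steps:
X = 32 (X = -8*(-4) = 32)
√(14775 + Q(X, 209)) = √(14775 + 11) = √14786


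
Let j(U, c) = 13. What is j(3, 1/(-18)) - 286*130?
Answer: -37167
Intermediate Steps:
j(3, 1/(-18)) - 286*130 = 13 - 286*130 = 13 - 37180 = -37167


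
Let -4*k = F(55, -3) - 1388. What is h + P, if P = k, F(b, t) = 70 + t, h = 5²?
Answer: 1421/4 ≈ 355.25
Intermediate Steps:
h = 25
k = 1321/4 (k = -((70 - 3) - 1388)/4 = -(67 - 1388)/4 = -¼*(-1321) = 1321/4 ≈ 330.25)
P = 1321/4 ≈ 330.25
h + P = 25 + 1321/4 = 1421/4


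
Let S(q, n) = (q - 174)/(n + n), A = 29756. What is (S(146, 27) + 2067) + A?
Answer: 859207/27 ≈ 31822.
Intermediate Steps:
S(q, n) = (-174 + q)/(2*n) (S(q, n) = (-174 + q)/((2*n)) = (-174 + q)*(1/(2*n)) = (-174 + q)/(2*n))
(S(146, 27) + 2067) + A = ((½)*(-174 + 146)/27 + 2067) + 29756 = ((½)*(1/27)*(-28) + 2067) + 29756 = (-14/27 + 2067) + 29756 = 55795/27 + 29756 = 859207/27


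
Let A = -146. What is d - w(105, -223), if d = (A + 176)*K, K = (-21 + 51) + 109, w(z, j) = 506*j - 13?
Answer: 117021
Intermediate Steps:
w(z, j) = -13 + 506*j
K = 139 (K = 30 + 109 = 139)
d = 4170 (d = (-146 + 176)*139 = 30*139 = 4170)
d - w(105, -223) = 4170 - (-13 + 506*(-223)) = 4170 - (-13 - 112838) = 4170 - 1*(-112851) = 4170 + 112851 = 117021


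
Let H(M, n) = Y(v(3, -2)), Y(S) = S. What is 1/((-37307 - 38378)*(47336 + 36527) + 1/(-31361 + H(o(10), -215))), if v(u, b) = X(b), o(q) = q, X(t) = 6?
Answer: -31355/199015551565026 ≈ -1.5755e-10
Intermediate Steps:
v(u, b) = 6
H(M, n) = 6
1/((-37307 - 38378)*(47336 + 36527) + 1/(-31361 + H(o(10), -215))) = 1/((-37307 - 38378)*(47336 + 36527) + 1/(-31361 + 6)) = 1/(-75685*83863 + 1/(-31355)) = 1/(-6347171155 - 1/31355) = 1/(-199015551565026/31355) = -31355/199015551565026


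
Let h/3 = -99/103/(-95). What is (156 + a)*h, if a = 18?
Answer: 51678/9785 ≈ 5.2813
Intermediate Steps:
h = 297/9785 (h = 3*(-99/103/(-95)) = 3*(-99*1/103*(-1/95)) = 3*(-99/103*(-1/95)) = 3*(99/9785) = 297/9785 ≈ 0.030353)
(156 + a)*h = (156 + 18)*(297/9785) = 174*(297/9785) = 51678/9785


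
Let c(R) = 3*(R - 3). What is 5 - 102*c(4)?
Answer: -301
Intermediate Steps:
c(R) = -9 + 3*R (c(R) = 3*(-3 + R) = -9 + 3*R)
5 - 102*c(4) = 5 - 102*(-9 + 3*4) = 5 - 102*(-9 + 12) = 5 - 102*3 = 5 - 306 = -301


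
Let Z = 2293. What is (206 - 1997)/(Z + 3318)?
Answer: -1791/5611 ≈ -0.31919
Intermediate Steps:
(206 - 1997)/(Z + 3318) = (206 - 1997)/(2293 + 3318) = -1791/5611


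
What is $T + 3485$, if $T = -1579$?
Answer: $1906$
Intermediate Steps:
$T + 3485 = -1579 + 3485 = 1906$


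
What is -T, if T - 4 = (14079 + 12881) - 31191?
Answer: 4227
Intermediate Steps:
T = -4227 (T = 4 + ((14079 + 12881) - 31191) = 4 + (26960 - 31191) = 4 - 4231 = -4227)
-T = -1*(-4227) = 4227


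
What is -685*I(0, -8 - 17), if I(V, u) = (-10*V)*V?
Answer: 0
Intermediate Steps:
I(V, u) = -10*V**2
-685*I(0, -8 - 17) = -(-6850)*0**2 = -(-6850)*0 = -685*0 = 0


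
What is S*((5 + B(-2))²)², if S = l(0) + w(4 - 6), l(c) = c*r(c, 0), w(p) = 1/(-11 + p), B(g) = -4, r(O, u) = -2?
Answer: -1/13 ≈ -0.076923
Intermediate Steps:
l(c) = -2*c (l(c) = c*(-2) = -2*c)
S = -1/13 (S = -2*0 + 1/(-11 + (4 - 6)) = 0 + 1/(-11 - 2) = 0 + 1/(-13) = 0 - 1/13 = -1/13 ≈ -0.076923)
S*((5 + B(-2))²)² = -(5 - 4)⁴/13 = -(1²)²/13 = -1/13*1² = -1/13*1 = -1/13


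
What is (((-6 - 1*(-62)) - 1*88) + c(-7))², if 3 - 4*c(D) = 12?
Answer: 18769/16 ≈ 1173.1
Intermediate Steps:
c(D) = -9/4 (c(D) = ¾ - ¼*12 = ¾ - 3 = -9/4)
(((-6 - 1*(-62)) - 1*88) + c(-7))² = (((-6 - 1*(-62)) - 1*88) - 9/4)² = (((-6 + 62) - 88) - 9/4)² = ((56 - 88) - 9/4)² = (-32 - 9/4)² = (-137/4)² = 18769/16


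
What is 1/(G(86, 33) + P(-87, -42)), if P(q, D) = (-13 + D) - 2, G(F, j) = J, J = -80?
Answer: -1/137 ≈ -0.0072993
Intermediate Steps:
G(F, j) = -80
P(q, D) = -15 + D
1/(G(86, 33) + P(-87, -42)) = 1/(-80 + (-15 - 42)) = 1/(-80 - 57) = 1/(-137) = -1/137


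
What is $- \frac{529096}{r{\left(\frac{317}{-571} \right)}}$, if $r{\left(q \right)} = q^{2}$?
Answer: $- \frac{172506988936}{100489} \approx -1.7167 \cdot 10^{6}$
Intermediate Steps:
$- \frac{529096}{r{\left(\frac{317}{-571} \right)}} = - \frac{529096}{\left(\frac{317}{-571}\right)^{2}} = - \frac{529096}{\left(317 \left(- \frac{1}{571}\right)\right)^{2}} = - \frac{529096}{\left(- \frac{317}{571}\right)^{2}} = - \frac{529096}{\frac{100489}{326041}} = \left(-529096\right) \frac{326041}{100489} = - \frac{172506988936}{100489}$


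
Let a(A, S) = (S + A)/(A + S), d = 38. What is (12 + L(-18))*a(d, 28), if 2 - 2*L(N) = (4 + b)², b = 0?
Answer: 5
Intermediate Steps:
L(N) = -7 (L(N) = 1 - (4 + 0)²/2 = 1 - ½*4² = 1 - ½*16 = 1 - 8 = -7)
a(A, S) = 1 (a(A, S) = (A + S)/(A + S) = 1)
(12 + L(-18))*a(d, 28) = (12 - 7)*1 = 5*1 = 5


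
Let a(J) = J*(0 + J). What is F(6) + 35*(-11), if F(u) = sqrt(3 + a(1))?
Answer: -383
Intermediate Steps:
a(J) = J**2 (a(J) = J*J = J**2)
F(u) = 2 (F(u) = sqrt(3 + 1**2) = sqrt(3 + 1) = sqrt(4) = 2)
F(6) + 35*(-11) = 2 + 35*(-11) = 2 - 385 = -383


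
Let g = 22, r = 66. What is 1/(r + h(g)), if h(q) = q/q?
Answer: 1/67 ≈ 0.014925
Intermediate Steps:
h(q) = 1
1/(r + h(g)) = 1/(66 + 1) = 1/67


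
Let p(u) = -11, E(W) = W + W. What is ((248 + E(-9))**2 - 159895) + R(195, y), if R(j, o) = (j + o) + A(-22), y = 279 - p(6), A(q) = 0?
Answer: -106510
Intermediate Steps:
E(W) = 2*W
y = 290 (y = 279 - 1*(-11) = 279 + 11 = 290)
R(j, o) = j + o (R(j, o) = (j + o) + 0 = j + o)
((248 + E(-9))**2 - 159895) + R(195, y) = ((248 + 2*(-9))**2 - 159895) + (195 + 290) = ((248 - 18)**2 - 159895) + 485 = (230**2 - 159895) + 485 = (52900 - 159895) + 485 = -106995 + 485 = -106510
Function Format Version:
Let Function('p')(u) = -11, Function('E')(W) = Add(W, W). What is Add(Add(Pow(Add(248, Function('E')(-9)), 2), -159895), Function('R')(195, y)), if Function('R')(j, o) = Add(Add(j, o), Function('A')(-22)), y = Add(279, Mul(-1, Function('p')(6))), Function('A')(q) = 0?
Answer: -106510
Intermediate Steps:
Function('E')(W) = Mul(2, W)
y = 290 (y = Add(279, Mul(-1, -11)) = Add(279, 11) = 290)
Function('R')(j, o) = Add(j, o) (Function('R')(j, o) = Add(Add(j, o), 0) = Add(j, o))
Add(Add(Pow(Add(248, Function('E')(-9)), 2), -159895), Function('R')(195, y)) = Add(Add(Pow(Add(248, Mul(2, -9)), 2), -159895), Add(195, 290)) = Add(Add(Pow(Add(248, -18), 2), -159895), 485) = Add(Add(Pow(230, 2), -159895), 485) = Add(Add(52900, -159895), 485) = Add(-106995, 485) = -106510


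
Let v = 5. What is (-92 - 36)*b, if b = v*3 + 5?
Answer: -2560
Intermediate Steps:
b = 20 (b = 5*3 + 5 = 15 + 5 = 20)
(-92 - 36)*b = (-92 - 36)*20 = -128*20 = -2560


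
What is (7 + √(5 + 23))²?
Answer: 77 + 28*√7 ≈ 151.08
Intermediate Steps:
(7 + √(5 + 23))² = (7 + √28)² = (7 + 2*√7)²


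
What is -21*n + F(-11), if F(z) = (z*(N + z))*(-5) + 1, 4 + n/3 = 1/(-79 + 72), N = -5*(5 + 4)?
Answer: -2818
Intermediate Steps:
N = -45 (N = -5*9 = -45)
n = -87/7 (n = -12 + 3/(-79 + 72) = -12 + 3/(-7) = -12 + 3*(-1/7) = -12 - 3/7 = -87/7 ≈ -12.429)
F(z) = 1 - 5*z*(-45 + z) (F(z) = (z*(-45 + z))*(-5) + 1 = -5*z*(-45 + z) + 1 = 1 - 5*z*(-45 + z))
-21*n + F(-11) = -21*(-87/7) + (1 - 5*(-11)**2 + 225*(-11)) = 261 + (1 - 5*121 - 2475) = 261 + (1 - 605 - 2475) = 261 - 3079 = -2818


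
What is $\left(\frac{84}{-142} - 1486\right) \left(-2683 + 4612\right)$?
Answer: $- \frac{203602092}{71} \approx -2.8676 \cdot 10^{6}$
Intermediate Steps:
$\left(\frac{84}{-142} - 1486\right) \left(-2683 + 4612\right) = \left(84 \left(- \frac{1}{142}\right) - 1486\right) 1929 = \left(- \frac{42}{71} - 1486\right) 1929 = \left(- \frac{105548}{71}\right) 1929 = - \frac{203602092}{71}$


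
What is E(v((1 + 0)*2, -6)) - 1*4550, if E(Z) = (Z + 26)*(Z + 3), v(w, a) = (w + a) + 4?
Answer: -4472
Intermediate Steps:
v(w, a) = 4 + a + w (v(w, a) = (a + w) + 4 = 4 + a + w)
E(Z) = (3 + Z)*(26 + Z) (E(Z) = (26 + Z)*(3 + Z) = (3 + Z)*(26 + Z))
E(v((1 + 0)*2, -6)) - 1*4550 = (78 + (4 - 6 + (1 + 0)*2)² + 29*(4 - 6 + (1 + 0)*2)) - 1*4550 = (78 + (4 - 6 + 1*2)² + 29*(4 - 6 + 1*2)) - 4550 = (78 + (4 - 6 + 2)² + 29*(4 - 6 + 2)) - 4550 = (78 + 0² + 29*0) - 4550 = (78 + 0 + 0) - 4550 = 78 - 4550 = -4472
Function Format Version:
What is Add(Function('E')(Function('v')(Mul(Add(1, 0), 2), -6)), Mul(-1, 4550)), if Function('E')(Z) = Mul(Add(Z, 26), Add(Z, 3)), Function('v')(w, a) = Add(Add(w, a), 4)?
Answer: -4472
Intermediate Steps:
Function('v')(w, a) = Add(4, a, w) (Function('v')(w, a) = Add(Add(a, w), 4) = Add(4, a, w))
Function('E')(Z) = Mul(Add(3, Z), Add(26, Z)) (Function('E')(Z) = Mul(Add(26, Z), Add(3, Z)) = Mul(Add(3, Z), Add(26, Z)))
Add(Function('E')(Function('v')(Mul(Add(1, 0), 2), -6)), Mul(-1, 4550)) = Add(Add(78, Pow(Add(4, -6, Mul(Add(1, 0), 2)), 2), Mul(29, Add(4, -6, Mul(Add(1, 0), 2)))), Mul(-1, 4550)) = Add(Add(78, Pow(Add(4, -6, Mul(1, 2)), 2), Mul(29, Add(4, -6, Mul(1, 2)))), -4550) = Add(Add(78, Pow(Add(4, -6, 2), 2), Mul(29, Add(4, -6, 2))), -4550) = Add(Add(78, Pow(0, 2), Mul(29, 0)), -4550) = Add(Add(78, 0, 0), -4550) = Add(78, -4550) = -4472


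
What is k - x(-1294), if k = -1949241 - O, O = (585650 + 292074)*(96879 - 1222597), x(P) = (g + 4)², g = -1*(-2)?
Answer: 988067756555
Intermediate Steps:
g = 2
x(P) = 36 (x(P) = (2 + 4)² = 6² = 36)
O = -988069705832 (O = 877724*(-1125718) = -988069705832)
k = 988067756591 (k = -1949241 - 1*(-988069705832) = -1949241 + 988069705832 = 988067756591)
k - x(-1294) = 988067756591 - 1*36 = 988067756591 - 36 = 988067756555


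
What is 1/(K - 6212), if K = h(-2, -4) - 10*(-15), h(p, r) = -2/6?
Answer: -3/18187 ≈ -0.00016495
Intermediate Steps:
h(p, r) = -⅓ (h(p, r) = -2*⅙ = -⅓)
K = 449/3 (K = -⅓ - 10*(-15) = -⅓ + 150 = 449/3 ≈ 149.67)
1/(K - 6212) = 1/(449/3 - 6212) = 1/(-18187/3) = -3/18187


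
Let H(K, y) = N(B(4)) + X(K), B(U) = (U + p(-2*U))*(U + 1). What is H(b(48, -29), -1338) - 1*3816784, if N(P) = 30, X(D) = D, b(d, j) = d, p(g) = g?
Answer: -3816706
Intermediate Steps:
B(U) = -U*(1 + U) (B(U) = (U - 2*U)*(U + 1) = (-U)*(1 + U) = -U*(1 + U))
H(K, y) = 30 + K
H(b(48, -29), -1338) - 1*3816784 = (30 + 48) - 1*3816784 = 78 - 3816784 = -3816706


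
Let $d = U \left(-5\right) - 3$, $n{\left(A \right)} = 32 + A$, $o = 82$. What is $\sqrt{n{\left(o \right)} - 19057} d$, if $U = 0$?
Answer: $- 3 i \sqrt{18943} \approx - 412.9 i$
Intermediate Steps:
$d = -3$ ($d = 0 \left(-5\right) - 3 = 0 - 3 = -3$)
$\sqrt{n{\left(o \right)} - 19057} d = \sqrt{\left(32 + 82\right) - 19057} \left(-3\right) = \sqrt{114 - 19057} \left(-3\right) = \sqrt{-18943} \left(-3\right) = i \sqrt{18943} \left(-3\right) = - 3 i \sqrt{18943}$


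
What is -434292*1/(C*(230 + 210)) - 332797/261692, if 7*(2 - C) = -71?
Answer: -101000225281/1223410100 ≈ -82.556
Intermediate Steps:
C = 85/7 (C = 2 - ⅐*(-71) = 2 + 71/7 = 85/7 ≈ 12.143)
-434292*1/(C*(230 + 210)) - 332797/261692 = -434292*7/(85*(230 + 210)) - 332797/261692 = -434292/((85/7)*440) - 332797*1/261692 = -434292/37400/7 - 332797/261692 = -434292*7/37400 - 332797/261692 = -760011/9350 - 332797/261692 = -101000225281/1223410100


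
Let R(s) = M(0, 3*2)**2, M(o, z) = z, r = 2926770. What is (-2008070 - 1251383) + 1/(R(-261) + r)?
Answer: -9539786597117/2926806 ≈ -3.2595e+6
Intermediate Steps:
R(s) = 36 (R(s) = (3*2)**2 = 6**2 = 36)
(-2008070 - 1251383) + 1/(R(-261) + r) = (-2008070 - 1251383) + 1/(36 + 2926770) = -3259453 + 1/2926806 = -9539786597117/2926806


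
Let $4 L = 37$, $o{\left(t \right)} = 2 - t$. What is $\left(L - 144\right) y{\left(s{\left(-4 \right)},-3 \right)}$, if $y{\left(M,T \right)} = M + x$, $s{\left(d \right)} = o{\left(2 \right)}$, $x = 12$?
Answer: $-1617$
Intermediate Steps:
$L = \frac{37}{4}$ ($L = \frac{1}{4} \cdot 37 = \frac{37}{4} \approx 9.25$)
$s{\left(d \right)} = 0$ ($s{\left(d \right)} = 2 - 2 = 0$)
$y{\left(M,T \right)} = 12 + M$ ($y{\left(M,T \right)} = M + 12 = 12 + M$)
$\left(L - 144\right) y{\left(s{\left(-4 \right)},-3 \right)} = \left(\frac{37}{4} - 144\right) \left(12 + 0\right) = \left(- \frac{539}{4}\right) 12 = -1617$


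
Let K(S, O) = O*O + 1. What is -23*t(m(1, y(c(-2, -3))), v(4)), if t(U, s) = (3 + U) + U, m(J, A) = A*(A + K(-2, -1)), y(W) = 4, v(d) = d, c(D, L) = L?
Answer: -1173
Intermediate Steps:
K(S, O) = 1 + O² (K(S, O) = O² + 1 = 1 + O²)
m(J, A) = A*(2 + A) (m(J, A) = A*(A + (1 + (-1)²)) = A*(A + (1 + 1)) = A*(A + 2) = A*(2 + A))
t(U, s) = 3 + 2*U
-23*t(m(1, y(c(-2, -3))), v(4)) = -23*(3 + 2*(4*(2 + 4))) = -23*(3 + 2*(4*6)) = -23*(3 + 2*24) = -23*(3 + 48) = -23*51 = -1173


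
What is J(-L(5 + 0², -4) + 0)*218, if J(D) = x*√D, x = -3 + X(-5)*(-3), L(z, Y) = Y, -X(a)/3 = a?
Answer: -20928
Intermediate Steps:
X(a) = -3*a
x = -48 (x = -3 - 3*(-5)*(-3) = -3 + 15*(-3) = -3 - 45 = -48)
J(D) = -48*√D
J(-L(5 + 0², -4) + 0)*218 = -48*√(-1*(-4) + 0)*218 = -48*√(4 + 0)*218 = -48*√4*218 = -48*2*218 = -96*218 = -20928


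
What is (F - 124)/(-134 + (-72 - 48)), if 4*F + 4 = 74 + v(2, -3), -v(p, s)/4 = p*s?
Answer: 201/508 ≈ 0.39567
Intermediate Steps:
v(p, s) = -4*p*s
F = 47/2 (F = -1 + (74 - 4*2*(-3))/4 = -1 + (74 + 24)/4 = -1 + (1/4)*98 = -1 + 49/2 = 47/2 ≈ 23.500)
(F - 124)/(-134 + (-72 - 48)) = (47/2 - 124)/(-134 + (-72 - 48)) = -201/2/(-134 - 120) = -201/2/(-254) = -1/254*(-201/2) = 201/508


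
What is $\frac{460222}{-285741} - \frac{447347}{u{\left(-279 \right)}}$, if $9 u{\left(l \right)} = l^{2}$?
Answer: $- \frac{14645093245}{274597101} \approx -53.333$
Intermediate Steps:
$u{\left(l \right)} = \frac{l^{2}}{9}$
$\frac{460222}{-285741} - \frac{447347}{u{\left(-279 \right)}} = \frac{460222}{-285741} - \frac{447347}{\frac{1}{9} \left(-279\right)^{2}} = 460222 \left(- \frac{1}{285741}\right) - \frac{447347}{\frac{1}{9} \cdot 77841} = - \frac{460222}{285741} - \frac{447347}{8649} = - \frac{14645093245}{274597101}$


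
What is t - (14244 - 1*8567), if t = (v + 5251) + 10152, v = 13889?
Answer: 23615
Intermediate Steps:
t = 29292 (t = (13889 + 5251) + 10152 = 19140 + 10152 = 29292)
t - (14244 - 1*8567) = 29292 - (14244 - 1*8567) = 29292 - (14244 - 8567) = 29292 - 1*5677 = 29292 - 5677 = 23615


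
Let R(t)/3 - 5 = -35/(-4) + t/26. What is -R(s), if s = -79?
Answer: -1671/52 ≈ -32.135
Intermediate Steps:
R(t) = 165/4 + 3*t/26 (R(t) = 15 + 3*(-35/(-4) + t/26) = 15 + 3*(-35*(-¼) + t*(1/26)) = 15 + 3*(35/4 + t/26) = 15 + (105/4 + 3*t/26) = 165/4 + 3*t/26)
-R(s) = -(165/4 + (3/26)*(-79)) = -(165/4 - 237/26) = -1*1671/52 = -1671/52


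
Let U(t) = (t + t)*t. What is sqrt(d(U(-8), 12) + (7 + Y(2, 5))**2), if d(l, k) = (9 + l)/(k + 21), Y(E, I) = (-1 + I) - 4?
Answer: sqrt(57882)/33 ≈ 7.2905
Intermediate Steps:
Y(E, I) = -5 + I
U(t) = 2*t**2 (U(t) = (2*t)*t = 2*t**2)
d(l, k) = (9 + l)/(21 + k)
sqrt(d(U(-8), 12) + (7 + Y(2, 5))**2) = sqrt((9 + 2*(-8)**2)/(21 + 12) + (7 + (-5 + 5))**2) = sqrt((9 + 2*64)/33 + (7 + 0)**2) = sqrt((9 + 128)/33 + 7**2) = sqrt((1/33)*137 + 49) = sqrt(137/33 + 49) = sqrt(1754/33) = sqrt(57882)/33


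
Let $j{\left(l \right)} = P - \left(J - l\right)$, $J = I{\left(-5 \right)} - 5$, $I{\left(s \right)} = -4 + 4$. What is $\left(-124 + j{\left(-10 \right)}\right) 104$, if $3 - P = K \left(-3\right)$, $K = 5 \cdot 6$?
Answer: $-3744$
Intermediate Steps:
$I{\left(s \right)} = 0$
$K = 30$
$J = -5$ ($J = 0 - 5 = -5$)
$P = 93$ ($P = 3 - 30 \left(-3\right) = 3 - -90 = 3 + 90 = 93$)
$j{\left(l \right)} = 98 + l$ ($j{\left(l \right)} = 93 - \left(-5 - l\right) = 93 + \left(5 + l\right) = 98 + l$)
$\left(-124 + j{\left(-10 \right)}\right) 104 = \left(-124 + \left(98 - 10\right)\right) 104 = \left(-124 + 88\right) 104 = \left(-36\right) 104 = -3744$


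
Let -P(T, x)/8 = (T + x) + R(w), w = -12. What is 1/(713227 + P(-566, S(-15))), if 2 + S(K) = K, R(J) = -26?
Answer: 1/718099 ≈ 1.3926e-6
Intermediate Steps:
S(K) = -2 + K
P(T, x) = 208 - 8*T - 8*x (P(T, x) = -8*((T + x) - 26) = -8*(-26 + T + x) = 208 - 8*T - 8*x)
1/(713227 + P(-566, S(-15))) = 1/(713227 + (208 - 8*(-566) - 8*(-2 - 15))) = 1/(713227 + (208 + 4528 - 8*(-17))) = 1/(713227 + (208 + 4528 + 136)) = 1/(713227 + 4872) = 1/718099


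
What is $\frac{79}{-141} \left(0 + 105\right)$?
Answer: $- \frac{2765}{47} \approx -58.83$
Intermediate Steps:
$\frac{79}{-141} \left(0 + 105\right) = 79 \left(- \frac{1}{141}\right) 105 = \left(- \frac{79}{141}\right) 105 = - \frac{2765}{47}$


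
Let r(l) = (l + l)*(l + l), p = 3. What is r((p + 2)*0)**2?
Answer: 0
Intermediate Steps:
r(l) = 4*l**2 (r(l) = (2*l)*(2*l) = 4*l**2)
r((p + 2)*0)**2 = (4*((3 + 2)*0)**2)**2 = (4*(5*0)**2)**2 = (4*0**2)**2 = (4*0)**2 = 0**2 = 0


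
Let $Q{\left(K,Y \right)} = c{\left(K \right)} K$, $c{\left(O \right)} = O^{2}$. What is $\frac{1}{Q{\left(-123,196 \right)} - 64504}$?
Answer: $- \frac{1}{1925371} \approx -5.1938 \cdot 10^{-7}$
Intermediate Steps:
$Q{\left(K,Y \right)} = K^{3}$ ($Q{\left(K,Y \right)} = K^{2} K = K^{3}$)
$\frac{1}{Q{\left(-123,196 \right)} - 64504} = \frac{1}{\left(-123\right)^{3} - 64504} = \frac{1}{-1860867 - 64504} = \frac{1}{-1925371} = - \frac{1}{1925371}$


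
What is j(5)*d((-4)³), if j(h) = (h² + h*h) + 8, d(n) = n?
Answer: -3712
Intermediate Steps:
j(h) = 8 + 2*h² (j(h) = (h² + h²) + 8 = 2*h² + 8 = 8 + 2*h²)
j(5)*d((-4)³) = (8 + 2*5²)*(-4)³ = (8 + 2*25)*(-64) = (8 + 50)*(-64) = 58*(-64) = -3712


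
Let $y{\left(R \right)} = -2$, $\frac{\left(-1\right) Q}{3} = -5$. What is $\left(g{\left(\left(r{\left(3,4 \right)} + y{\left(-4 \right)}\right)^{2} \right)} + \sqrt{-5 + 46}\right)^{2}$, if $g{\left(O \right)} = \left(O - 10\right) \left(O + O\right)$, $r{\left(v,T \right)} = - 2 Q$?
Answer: $\left(2076672 + \sqrt{41}\right)^{2} \approx 4.3126 \cdot 10^{12}$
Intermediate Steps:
$Q = 15$ ($Q = \left(-3\right) \left(-5\right) = 15$)
$r{\left(v,T \right)} = -30$ ($r{\left(v,T \right)} = \left(-2\right) 15 = -30$)
$g{\left(O \right)} = 2 O \left(-10 + O\right)$ ($g{\left(O \right)} = \left(-10 + O\right) 2 O = 2 O \left(-10 + O\right)$)
$\left(g{\left(\left(r{\left(3,4 \right)} + y{\left(-4 \right)}\right)^{2} \right)} + \sqrt{-5 + 46}\right)^{2} = \left(2 \left(-30 - 2\right)^{2} \left(-10 + \left(-30 - 2\right)^{2}\right) + \sqrt{-5 + 46}\right)^{2} = \left(2 \left(-32\right)^{2} \left(-10 + \left(-32\right)^{2}\right) + \sqrt{41}\right)^{2} = \left(2 \cdot 1024 \left(-10 + 1024\right) + \sqrt{41}\right)^{2} = \left(2 \cdot 1024 \cdot 1014 + \sqrt{41}\right)^{2} = \left(2076672 + \sqrt{41}\right)^{2}$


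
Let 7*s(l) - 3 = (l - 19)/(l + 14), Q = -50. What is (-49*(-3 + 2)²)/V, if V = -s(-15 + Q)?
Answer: 5831/79 ≈ 73.810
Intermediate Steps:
s(l) = 3/7 + (-19 + l)/(7*(14 + l)) (s(l) = 3/7 + ((l - 19)/(l + 14))/7 = 3/7 + ((-19 + l)/(14 + l))/7 = 3/7 + (-19 + l)/(7*(14 + l)))
V = -79/119 (V = -(23 + 4*(-15 - 50))/(7*(14 + (-15 - 50))) = -(23 + 4*(-65))/(7*(14 - 65)) = -(23 - 260)/(7*(-51)) = -(-1)*(-237)/(7*51) = -1*79/119 = -79/119 ≈ -0.66387)
(-49*(-3 + 2)²)/V = (-49*(-3 + 2)²)/(-79/119) = -49*(-1)²*(-119/79) = -49*1*(-119/79) = -49*(-119/79) = 5831/79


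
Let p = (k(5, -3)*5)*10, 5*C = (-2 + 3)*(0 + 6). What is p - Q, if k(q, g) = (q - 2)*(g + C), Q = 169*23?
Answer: -4157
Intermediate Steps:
Q = 3887
C = 6/5 (C = ((-2 + 3)*(0 + 6))/5 = (1*6)/5 = (⅕)*6 = 6/5 ≈ 1.2000)
k(q, g) = (-2 + q)*(6/5 + g) (k(q, g) = (q - 2)*(g + 6/5) = (-2 + q)*(6/5 + g))
p = -270 (p = ((-12/5 - 2*(-3) + (6/5)*5 - 3*5)*5)*10 = ((-12/5 + 6 + 6 - 15)*5)*10 = -27/5*5*10 = -27*10 = -270)
p - Q = -270 - 1*3887 = -270 - 3887 = -4157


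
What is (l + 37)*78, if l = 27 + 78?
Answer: 11076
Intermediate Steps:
l = 105
(l + 37)*78 = (105 + 37)*78 = 142*78 = 11076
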